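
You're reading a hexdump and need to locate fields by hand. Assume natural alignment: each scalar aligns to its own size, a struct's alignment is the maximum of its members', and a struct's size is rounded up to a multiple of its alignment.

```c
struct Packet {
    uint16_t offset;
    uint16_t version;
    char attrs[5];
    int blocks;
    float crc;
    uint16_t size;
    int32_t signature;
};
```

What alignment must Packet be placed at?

4

member alignments: offset=2, version=2, attrs=1, blocks=4, crc=4, size=2, signature=4
max = 4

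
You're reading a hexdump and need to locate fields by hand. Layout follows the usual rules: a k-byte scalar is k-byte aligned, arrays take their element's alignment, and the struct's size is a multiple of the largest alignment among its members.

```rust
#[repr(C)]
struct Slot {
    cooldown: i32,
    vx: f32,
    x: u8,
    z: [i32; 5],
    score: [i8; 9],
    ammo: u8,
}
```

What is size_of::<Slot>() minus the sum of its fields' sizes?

5

@0: cooldown [4B, align 4] → 4
@4: vx [4B, align 4] → 8
@8: x [1B, align 1] → 9
+3 pad (align 4)
@12: z [20B, align 4] → 32
@32: score [9B, align 1] → 41
@41: ammo [1B, align 1] → 42
+2 tail pad (align 4)
size 44, align 4
data bytes 39, size 44 → padding 5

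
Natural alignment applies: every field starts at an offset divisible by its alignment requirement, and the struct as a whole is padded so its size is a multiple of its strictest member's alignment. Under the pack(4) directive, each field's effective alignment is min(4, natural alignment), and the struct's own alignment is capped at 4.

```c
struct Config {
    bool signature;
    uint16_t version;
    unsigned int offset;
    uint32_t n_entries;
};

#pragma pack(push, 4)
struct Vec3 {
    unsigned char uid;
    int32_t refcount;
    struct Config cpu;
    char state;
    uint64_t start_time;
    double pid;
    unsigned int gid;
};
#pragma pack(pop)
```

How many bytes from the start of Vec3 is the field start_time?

Config: @0: signature [1B, align 1] → 1; +1 pad (align 2); @2: version [2B, align 2] → 4; @4: offset [4B, align 4] → 8; @8: n_entries [4B, align 4] → 12; size 12, align 4
@0: uid [1B, align 1] → 1
+3 pad (align 4)
@4: refcount [4B, align 4] → 8
@8: cpu [12B, align 4] → 20
@20: state [1B, align 1] → 21
+3 pad (align 4)
@24: start_time [8B, align 4] → 32

24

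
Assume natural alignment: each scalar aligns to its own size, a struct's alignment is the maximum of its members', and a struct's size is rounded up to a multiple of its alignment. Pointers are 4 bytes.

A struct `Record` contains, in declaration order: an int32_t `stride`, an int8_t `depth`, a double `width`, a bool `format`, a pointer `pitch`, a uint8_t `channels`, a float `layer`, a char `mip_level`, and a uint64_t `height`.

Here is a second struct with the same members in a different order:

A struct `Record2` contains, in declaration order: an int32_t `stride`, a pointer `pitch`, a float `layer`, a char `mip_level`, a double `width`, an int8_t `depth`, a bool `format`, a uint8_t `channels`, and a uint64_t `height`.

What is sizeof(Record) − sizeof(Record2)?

@0: stride [4B, align 4] → 4
@4: depth [1B, align 1] → 5
+3 pad (align 8)
@8: width [8B, align 8] → 16
@16: format [1B, align 1] → 17
+3 pad (align 4)
@20: pitch [4B, align 4] → 24
@24: channels [1B, align 1] → 25
+3 pad (align 4)
@28: layer [4B, align 4] → 32
@32: mip_level [1B, align 1] → 33
+7 pad (align 8)
@40: height [8B, align 8] → 48
size 48, align 8
— Record2 —
@0: stride [4B, align 4] → 4
@4: pitch [4B, align 4] → 8
@8: layer [4B, align 4] → 12
@12: mip_level [1B, align 1] → 13
+3 pad (align 8)
@16: width [8B, align 8] → 24
@24: depth [1B, align 1] → 25
@25: format [1B, align 1] → 26
@26: channels [1B, align 1] → 27
+5 pad (align 8)
@32: height [8B, align 8] → 40
size 40, align 8
48 − 40 = 8

8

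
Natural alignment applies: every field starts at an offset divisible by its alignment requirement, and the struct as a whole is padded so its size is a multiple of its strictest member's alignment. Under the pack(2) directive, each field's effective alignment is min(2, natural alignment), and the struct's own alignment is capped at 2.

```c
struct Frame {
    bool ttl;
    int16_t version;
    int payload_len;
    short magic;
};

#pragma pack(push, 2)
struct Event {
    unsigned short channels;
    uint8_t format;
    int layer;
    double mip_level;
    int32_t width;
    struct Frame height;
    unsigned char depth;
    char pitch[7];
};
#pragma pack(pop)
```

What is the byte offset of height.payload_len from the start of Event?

Frame: ttl at 0 (size 1, align 1) → ends 1; pad 1 to align 2 for version; version at 2 (size 2, align 2) → ends 4; payload_len at 4 (size 4, align 4) → ends 8; magic at 8 (size 2, align 2) → ends 10; tail pad 2 to reach multiple of 4; total 12 bytes, alignment 4
channels at 0 (size 2, align 2) → ends 2
format at 2 (size 1, align 1) → ends 3
pad 1 to align 2 for layer
layer at 4 (size 4, align 2) → ends 8
mip_level at 8 (size 8, align 2) → ends 16
width at 16 (size 4, align 2) → ends 20
height at 20 (size 12, align 2) → ends 32
within Frame: payload_len at 4
20 + 4 = 24

24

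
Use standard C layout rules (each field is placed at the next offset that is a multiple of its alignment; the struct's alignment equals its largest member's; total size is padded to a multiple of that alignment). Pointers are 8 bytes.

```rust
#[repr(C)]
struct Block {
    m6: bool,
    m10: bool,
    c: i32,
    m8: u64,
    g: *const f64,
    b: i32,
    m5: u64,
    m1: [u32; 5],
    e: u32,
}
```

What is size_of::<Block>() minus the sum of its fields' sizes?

6

0..1  m6  (1B, 1-aligned)
1..2  m10  (1B, 1-aligned)
2..4  -- padding (2B)
4..8  c  (4B, 4-aligned)
8..16  m8  (8B, 8-aligned)
16..24  g  (8B, 8-aligned)
24..28  b  (4B, 4-aligned)
28..32  -- padding (4B)
32..40  m5  (8B, 8-aligned)
40..60  m1  (20B, 4-aligned)
60..64  e  (4B, 4-aligned)
sizeof = 64, alignof = 8
data bytes 58, size 64 → padding 6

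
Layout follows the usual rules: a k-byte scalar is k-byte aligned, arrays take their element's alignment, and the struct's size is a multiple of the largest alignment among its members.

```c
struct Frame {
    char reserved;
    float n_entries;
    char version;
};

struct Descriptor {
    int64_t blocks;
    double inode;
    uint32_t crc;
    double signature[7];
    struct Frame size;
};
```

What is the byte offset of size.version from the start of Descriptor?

88

Frame: 0..1  reserved  (1B, 1-aligned); 1..4  -- padding (3B); 4..8  n_entries  (4B, 4-aligned); 8..9  version  (1B, 1-aligned); 9..12  -- tail padding (3B); sizeof = 12, alignof = 4
0..8  blocks  (8B, 8-aligned)
8..16  inode  (8B, 8-aligned)
16..20  crc  (4B, 4-aligned)
20..24  -- padding (4B)
24..80  signature  (56B, 8-aligned)
80..92  size  (12B, 4-aligned)
within Frame: version at 8
80 + 8 = 88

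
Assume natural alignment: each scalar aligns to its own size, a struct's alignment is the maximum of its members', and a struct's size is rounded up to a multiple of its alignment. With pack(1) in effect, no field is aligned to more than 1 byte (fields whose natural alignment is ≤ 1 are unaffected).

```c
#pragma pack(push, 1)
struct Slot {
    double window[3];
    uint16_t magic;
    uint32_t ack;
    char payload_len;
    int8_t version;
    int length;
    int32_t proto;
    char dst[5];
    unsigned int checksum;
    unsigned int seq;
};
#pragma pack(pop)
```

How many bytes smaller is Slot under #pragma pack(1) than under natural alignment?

11

natural layout:
  @0: window [24B, align 8] → 24
  @24: magic [2B, align 2] → 26
  +2 pad (align 4)
  @28: ack [4B, align 4] → 32
  @32: payload_len [1B, align 1] → 33
  @33: version [1B, align 1] → 34
  +2 pad (align 4)
  @36: length [4B, align 4] → 40
  @40: proto [4B, align 4] → 44
  @44: dst [5B, align 1] → 49
  +3 pad (align 4)
  @52: checksum [4B, align 4] → 56
  @56: seq [4B, align 4] → 60
  +4 tail pad (align 8)
  size 64, align 8
packed(1) layout:
  @0: window [24B, align 1] → 24
  @24: magic [2B, align 1] → 26
  @26: ack [4B, align 1] → 30
  @30: payload_len [1B, align 1] → 31
  @31: version [1B, align 1] → 32
  @32: length [4B, align 1] → 36
  @36: proto [4B, align 1] → 40
  @40: dst [5B, align 1] → 45
  @45: checksum [4B, align 1] → 49
  @49: seq [4B, align 1] → 53
  size 53, align 1
64 − 53 = 11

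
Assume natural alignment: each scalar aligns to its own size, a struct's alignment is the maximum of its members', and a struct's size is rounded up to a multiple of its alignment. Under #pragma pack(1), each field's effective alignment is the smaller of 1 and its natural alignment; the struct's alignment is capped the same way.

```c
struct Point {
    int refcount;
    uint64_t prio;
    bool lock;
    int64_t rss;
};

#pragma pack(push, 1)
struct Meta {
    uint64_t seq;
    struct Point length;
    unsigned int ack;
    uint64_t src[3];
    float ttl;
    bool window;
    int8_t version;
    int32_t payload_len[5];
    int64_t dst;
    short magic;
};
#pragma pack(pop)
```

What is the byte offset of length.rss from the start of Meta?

32

Point: refcount at 0 (size 4, align 4) → ends 4; pad 4 to align 8 for prio; prio at 8 (size 8, align 8) → ends 16; lock at 16 (size 1, align 1) → ends 17; pad 7 to align 8 for rss; rss at 24 (size 8, align 8) → ends 32; total 32 bytes, alignment 8
seq at 0 (size 8, align 1) → ends 8
length at 8 (size 32, align 1) → ends 40
within Point: rss at 24
8 + 24 = 32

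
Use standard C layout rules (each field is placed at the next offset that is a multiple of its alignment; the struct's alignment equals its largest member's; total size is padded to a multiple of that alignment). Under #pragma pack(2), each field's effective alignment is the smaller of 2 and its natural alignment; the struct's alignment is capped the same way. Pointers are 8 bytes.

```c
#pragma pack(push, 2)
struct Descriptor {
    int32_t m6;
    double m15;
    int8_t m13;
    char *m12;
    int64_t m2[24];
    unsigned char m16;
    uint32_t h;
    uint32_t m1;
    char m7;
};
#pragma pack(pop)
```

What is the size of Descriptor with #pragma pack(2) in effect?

226

0..4  m6  (4B, 2-aligned)
4..12  m15  (8B, 2-aligned)
12..13  m13  (1B, 1-aligned)
13..14  -- padding (1B)
14..22  m12  (8B, 2-aligned)
22..214  m2  (192B, 2-aligned)
214..215  m16  (1B, 1-aligned)
215..216  -- padding (1B)
216..220  h  (4B, 2-aligned)
220..224  m1  (4B, 2-aligned)
224..225  m7  (1B, 1-aligned)
225..226  -- tail padding (1B)
sizeof = 226, alignof = 2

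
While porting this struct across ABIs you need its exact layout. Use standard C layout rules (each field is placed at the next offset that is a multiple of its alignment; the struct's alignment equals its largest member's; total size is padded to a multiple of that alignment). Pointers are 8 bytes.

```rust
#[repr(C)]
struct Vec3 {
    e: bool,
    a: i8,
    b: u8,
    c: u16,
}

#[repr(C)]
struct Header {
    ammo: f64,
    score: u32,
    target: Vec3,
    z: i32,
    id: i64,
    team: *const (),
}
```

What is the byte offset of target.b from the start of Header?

Vec3: e at 0 (size 1, align 1) → ends 1; a at 1 (size 1, align 1) → ends 2; b at 2 (size 1, align 1) → ends 3; pad 1 to align 2 for c; c at 4 (size 2, align 2) → ends 6; total 6 bytes, alignment 2
ammo at 0 (size 8, align 8) → ends 8
score at 8 (size 4, align 4) → ends 12
target at 12 (size 6, align 2) → ends 18
within Vec3: b at 2
12 + 2 = 14

14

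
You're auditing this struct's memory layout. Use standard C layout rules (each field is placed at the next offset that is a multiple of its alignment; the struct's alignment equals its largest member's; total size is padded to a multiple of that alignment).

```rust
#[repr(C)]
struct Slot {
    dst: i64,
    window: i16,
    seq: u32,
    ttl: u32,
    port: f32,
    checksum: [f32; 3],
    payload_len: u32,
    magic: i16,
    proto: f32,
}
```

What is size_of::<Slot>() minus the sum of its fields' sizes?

dst at 0 (size 8, align 8) → ends 8
window at 8 (size 2, align 2) → ends 10
pad 2 to align 4 for seq
seq at 12 (size 4, align 4) → ends 16
ttl at 16 (size 4, align 4) → ends 20
port at 20 (size 4, align 4) → ends 24
checksum at 24 (size 12, align 4) → ends 36
payload_len at 36 (size 4, align 4) → ends 40
magic at 40 (size 2, align 2) → ends 42
pad 2 to align 4 for proto
proto at 44 (size 4, align 4) → ends 48
total 48 bytes, alignment 8
data bytes 44, size 48 → padding 4

4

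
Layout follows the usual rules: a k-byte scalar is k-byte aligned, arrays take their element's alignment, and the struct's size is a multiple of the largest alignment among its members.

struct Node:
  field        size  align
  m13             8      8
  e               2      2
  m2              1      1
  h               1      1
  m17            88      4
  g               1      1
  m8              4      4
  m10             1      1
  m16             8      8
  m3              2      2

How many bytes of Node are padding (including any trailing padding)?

0..8  m13  (8B, 8-aligned)
8..10  e  (2B, 2-aligned)
10..11  m2  (1B, 1-aligned)
11..12  h  (1B, 1-aligned)
12..100  m17  (88B, 4-aligned)
100..101  g  (1B, 1-aligned)
101..104  -- padding (3B)
104..108  m8  (4B, 4-aligned)
108..109  m10  (1B, 1-aligned)
109..112  -- padding (3B)
112..120  m16  (8B, 8-aligned)
120..122  m3  (2B, 2-aligned)
122..128  -- tail padding (6B)
sizeof = 128, alignof = 8
data bytes 116, size 128 → padding 12

12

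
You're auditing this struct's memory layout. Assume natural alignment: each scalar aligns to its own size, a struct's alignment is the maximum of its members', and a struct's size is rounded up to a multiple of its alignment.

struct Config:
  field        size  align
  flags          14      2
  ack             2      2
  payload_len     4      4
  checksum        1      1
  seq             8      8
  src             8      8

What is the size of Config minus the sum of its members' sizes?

3

@0: flags [14B, align 2] → 14
@14: ack [2B, align 2] → 16
@16: payload_len [4B, align 4] → 20
@20: checksum [1B, align 1] → 21
+3 pad (align 8)
@24: seq [8B, align 8] → 32
@32: src [8B, align 8] → 40
size 40, align 8
data bytes 37, size 40 → padding 3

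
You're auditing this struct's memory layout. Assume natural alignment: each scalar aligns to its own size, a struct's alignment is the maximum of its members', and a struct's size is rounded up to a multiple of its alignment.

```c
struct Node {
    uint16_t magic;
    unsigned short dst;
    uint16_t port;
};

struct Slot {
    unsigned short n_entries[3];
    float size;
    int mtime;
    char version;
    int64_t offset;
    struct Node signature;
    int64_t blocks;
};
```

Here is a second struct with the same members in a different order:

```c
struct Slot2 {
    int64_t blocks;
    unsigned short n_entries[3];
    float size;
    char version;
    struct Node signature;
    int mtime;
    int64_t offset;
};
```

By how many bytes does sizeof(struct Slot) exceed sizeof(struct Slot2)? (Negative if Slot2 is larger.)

Node: @0: magic [2B, align 2] → 2; @2: dst [2B, align 2] → 4; @4: port [2B, align 2] → 6; size 6, align 2
@0: n_entries [6B, align 2] → 6
+2 pad (align 4)
@8: size [4B, align 4] → 12
@12: mtime [4B, align 4] → 16
@16: version [1B, align 1] → 17
+7 pad (align 8)
@24: offset [8B, align 8] → 32
@32: signature [6B, align 2] → 38
+2 pad (align 8)
@40: blocks [8B, align 8] → 48
size 48, align 8
— Slot2 —
@0: blocks [8B, align 8] → 8
@8: n_entries [6B, align 2] → 14
+2 pad (align 4)
@16: size [4B, align 4] → 20
@20: version [1B, align 1] → 21
+1 pad (align 2)
@22: signature [6B, align 2] → 28
@28: mtime [4B, align 4] → 32
@32: offset [8B, align 8] → 40
size 40, align 8
48 − 40 = 8

8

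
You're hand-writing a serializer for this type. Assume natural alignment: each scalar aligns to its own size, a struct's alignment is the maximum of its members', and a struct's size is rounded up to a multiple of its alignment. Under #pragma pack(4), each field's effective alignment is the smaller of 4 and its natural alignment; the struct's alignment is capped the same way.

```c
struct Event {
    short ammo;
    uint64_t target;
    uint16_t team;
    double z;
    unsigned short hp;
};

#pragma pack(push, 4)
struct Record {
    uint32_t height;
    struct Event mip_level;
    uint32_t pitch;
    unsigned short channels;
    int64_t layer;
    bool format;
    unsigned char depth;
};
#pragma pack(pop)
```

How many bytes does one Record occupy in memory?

Event: ammo at 0 (size 2, align 2) → ends 2; pad 6 to align 8 for target; target at 8 (size 8, align 8) → ends 16; team at 16 (size 2, align 2) → ends 18; pad 6 to align 8 for z; z at 24 (size 8, align 8) → ends 32; hp at 32 (size 2, align 2) → ends 34; tail pad 6 to reach multiple of 8; total 40 bytes, alignment 8
height at 0 (size 4, align 4) → ends 4
mip_level at 4 (size 40, align 4) → ends 44
pitch at 44 (size 4, align 4) → ends 48
channels at 48 (size 2, align 2) → ends 50
pad 2 to align 4 for layer
layer at 52 (size 8, align 4) → ends 60
format at 60 (size 1, align 1) → ends 61
depth at 61 (size 1, align 1) → ends 62
tail pad 2 to reach multiple of 4
total 64 bytes, alignment 4

64 bytes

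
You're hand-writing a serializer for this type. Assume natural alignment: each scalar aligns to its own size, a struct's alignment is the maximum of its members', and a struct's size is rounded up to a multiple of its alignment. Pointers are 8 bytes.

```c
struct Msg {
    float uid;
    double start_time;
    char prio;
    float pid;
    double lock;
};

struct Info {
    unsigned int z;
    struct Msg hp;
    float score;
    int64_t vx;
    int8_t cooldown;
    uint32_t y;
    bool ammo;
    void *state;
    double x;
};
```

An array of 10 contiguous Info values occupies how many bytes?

880

Msg: 0..4  uid  (4B, 4-aligned); 4..8  -- padding (4B); 8..16  start_time  (8B, 8-aligned); 16..17  prio  (1B, 1-aligned); 17..20  -- padding (3B); 20..24  pid  (4B, 4-aligned); 24..32  lock  (8B, 8-aligned); sizeof = 32, alignof = 8
0..4  z  (4B, 4-aligned)
4..8  -- padding (4B)
8..40  hp  (32B, 8-aligned)
40..44  score  (4B, 4-aligned)
44..48  -- padding (4B)
48..56  vx  (8B, 8-aligned)
56..57  cooldown  (1B, 1-aligned)
57..60  -- padding (3B)
60..64  y  (4B, 4-aligned)
64..65  ammo  (1B, 1-aligned)
65..72  -- padding (7B)
72..80  state  (8B, 8-aligned)
80..88  x  (8B, 8-aligned)
sizeof = 88, alignof = 8
array of 10: 10 × 88 = 880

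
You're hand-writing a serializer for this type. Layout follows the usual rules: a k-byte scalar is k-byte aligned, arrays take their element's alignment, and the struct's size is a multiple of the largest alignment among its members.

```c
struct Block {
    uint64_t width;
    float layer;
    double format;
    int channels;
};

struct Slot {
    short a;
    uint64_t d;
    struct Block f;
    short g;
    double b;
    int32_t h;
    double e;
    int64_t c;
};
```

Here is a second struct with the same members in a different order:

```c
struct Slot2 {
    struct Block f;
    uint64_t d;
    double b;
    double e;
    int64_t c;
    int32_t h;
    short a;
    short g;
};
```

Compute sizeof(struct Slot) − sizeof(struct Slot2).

Block: 0..8  width  (8B, 8-aligned); 8..12  layer  (4B, 4-aligned); 12..16  -- padding (4B); 16..24  format  (8B, 8-aligned); 24..28  channels  (4B, 4-aligned); 28..32  -- tail padding (4B); sizeof = 32, alignof = 8
0..2  a  (2B, 2-aligned)
2..8  -- padding (6B)
8..16  d  (8B, 8-aligned)
16..48  f  (32B, 8-aligned)
48..50  g  (2B, 2-aligned)
50..56  -- padding (6B)
56..64  b  (8B, 8-aligned)
64..68  h  (4B, 4-aligned)
68..72  -- padding (4B)
72..80  e  (8B, 8-aligned)
80..88  c  (8B, 8-aligned)
sizeof = 88, alignof = 8
— Slot2 —
0..32  f  (32B, 8-aligned)
32..40  d  (8B, 8-aligned)
40..48  b  (8B, 8-aligned)
48..56  e  (8B, 8-aligned)
56..64  c  (8B, 8-aligned)
64..68  h  (4B, 4-aligned)
68..70  a  (2B, 2-aligned)
70..72  g  (2B, 2-aligned)
sizeof = 72, alignof = 8
88 − 72 = 16

16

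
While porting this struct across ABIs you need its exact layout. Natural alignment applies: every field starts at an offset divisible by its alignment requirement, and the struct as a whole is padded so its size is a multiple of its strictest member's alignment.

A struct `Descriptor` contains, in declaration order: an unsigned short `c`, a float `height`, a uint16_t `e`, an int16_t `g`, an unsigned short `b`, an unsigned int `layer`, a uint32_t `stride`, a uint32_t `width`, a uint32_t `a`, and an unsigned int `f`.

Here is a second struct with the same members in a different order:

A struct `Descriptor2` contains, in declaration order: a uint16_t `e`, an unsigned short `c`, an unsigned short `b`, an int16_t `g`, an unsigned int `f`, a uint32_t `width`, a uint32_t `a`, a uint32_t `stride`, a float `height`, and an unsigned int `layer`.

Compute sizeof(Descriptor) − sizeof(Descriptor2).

c at 0 (size 2, align 2) → ends 2
pad 2 to align 4 for height
height at 4 (size 4, align 4) → ends 8
e at 8 (size 2, align 2) → ends 10
g at 10 (size 2, align 2) → ends 12
b at 12 (size 2, align 2) → ends 14
pad 2 to align 4 for layer
layer at 16 (size 4, align 4) → ends 20
stride at 20 (size 4, align 4) → ends 24
width at 24 (size 4, align 4) → ends 28
a at 28 (size 4, align 4) → ends 32
f at 32 (size 4, align 4) → ends 36
total 36 bytes, alignment 4
— Descriptor2 —
e at 0 (size 2, align 2) → ends 2
c at 2 (size 2, align 2) → ends 4
b at 4 (size 2, align 2) → ends 6
g at 6 (size 2, align 2) → ends 8
f at 8 (size 4, align 4) → ends 12
width at 12 (size 4, align 4) → ends 16
a at 16 (size 4, align 4) → ends 20
stride at 20 (size 4, align 4) → ends 24
height at 24 (size 4, align 4) → ends 28
layer at 28 (size 4, align 4) → ends 32
total 32 bytes, alignment 4
36 − 32 = 4

4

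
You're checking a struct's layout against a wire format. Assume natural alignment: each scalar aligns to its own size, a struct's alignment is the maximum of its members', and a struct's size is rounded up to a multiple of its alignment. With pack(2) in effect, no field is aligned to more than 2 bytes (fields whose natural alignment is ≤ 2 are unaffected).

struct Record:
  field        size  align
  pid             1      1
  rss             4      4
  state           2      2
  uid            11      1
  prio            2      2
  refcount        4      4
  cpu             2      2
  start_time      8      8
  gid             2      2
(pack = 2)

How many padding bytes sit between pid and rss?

1

pid at 0 (size 1, align 1) → ends 1
pad 1 to align 2 for rss
rss at 2 (size 4, align 2) → ends 6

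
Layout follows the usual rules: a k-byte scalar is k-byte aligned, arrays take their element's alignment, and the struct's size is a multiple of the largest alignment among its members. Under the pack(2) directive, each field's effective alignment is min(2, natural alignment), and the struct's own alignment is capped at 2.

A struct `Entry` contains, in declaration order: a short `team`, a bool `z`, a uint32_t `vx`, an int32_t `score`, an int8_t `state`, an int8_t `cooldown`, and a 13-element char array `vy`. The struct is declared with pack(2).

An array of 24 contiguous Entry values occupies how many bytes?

@0: team [2B, align 2] → 2
@2: z [1B, align 1] → 3
+1 pad (align 2)
@4: vx [4B, align 2] → 8
@8: score [4B, align 2] → 12
@12: state [1B, align 1] → 13
@13: cooldown [1B, align 1] → 14
@14: vy [13B, align 1] → 27
+1 tail pad (align 2)
size 28, align 2
array of 24: 24 × 28 = 672

672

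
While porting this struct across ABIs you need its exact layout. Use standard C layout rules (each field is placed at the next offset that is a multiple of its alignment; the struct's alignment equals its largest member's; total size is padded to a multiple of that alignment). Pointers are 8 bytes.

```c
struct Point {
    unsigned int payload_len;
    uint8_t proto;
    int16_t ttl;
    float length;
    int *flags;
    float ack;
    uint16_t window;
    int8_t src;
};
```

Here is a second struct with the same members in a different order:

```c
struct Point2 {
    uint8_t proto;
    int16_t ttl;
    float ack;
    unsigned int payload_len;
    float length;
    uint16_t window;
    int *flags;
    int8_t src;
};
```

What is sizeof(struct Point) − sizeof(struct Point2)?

-8

payload_len at 0 (size 4, align 4) → ends 4
proto at 4 (size 1, align 1) → ends 5
pad 1 to align 2 for ttl
ttl at 6 (size 2, align 2) → ends 8
length at 8 (size 4, align 4) → ends 12
pad 4 to align 8 for flags
flags at 16 (size 8, align 8) → ends 24
ack at 24 (size 4, align 4) → ends 28
window at 28 (size 2, align 2) → ends 30
src at 30 (size 1, align 1) → ends 31
tail pad 1 to reach multiple of 8
total 32 bytes, alignment 8
— Point2 —
proto at 0 (size 1, align 1) → ends 1
pad 1 to align 2 for ttl
ttl at 2 (size 2, align 2) → ends 4
ack at 4 (size 4, align 4) → ends 8
payload_len at 8 (size 4, align 4) → ends 12
length at 12 (size 4, align 4) → ends 16
window at 16 (size 2, align 2) → ends 18
pad 6 to align 8 for flags
flags at 24 (size 8, align 8) → ends 32
src at 32 (size 1, align 1) → ends 33
tail pad 7 to reach multiple of 8
total 40 bytes, alignment 8
32 − 40 = -8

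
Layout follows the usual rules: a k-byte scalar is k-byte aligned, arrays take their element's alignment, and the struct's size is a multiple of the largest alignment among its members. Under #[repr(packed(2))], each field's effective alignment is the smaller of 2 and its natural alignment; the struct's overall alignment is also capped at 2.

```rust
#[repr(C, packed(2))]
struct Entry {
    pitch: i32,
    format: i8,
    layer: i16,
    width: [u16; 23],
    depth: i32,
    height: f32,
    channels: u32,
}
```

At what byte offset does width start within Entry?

@0: pitch [4B, align 2] → 4
@4: format [1B, align 1] → 5
+1 pad (align 2)
@6: layer [2B, align 2] → 8
@8: width [46B, align 2] → 54

8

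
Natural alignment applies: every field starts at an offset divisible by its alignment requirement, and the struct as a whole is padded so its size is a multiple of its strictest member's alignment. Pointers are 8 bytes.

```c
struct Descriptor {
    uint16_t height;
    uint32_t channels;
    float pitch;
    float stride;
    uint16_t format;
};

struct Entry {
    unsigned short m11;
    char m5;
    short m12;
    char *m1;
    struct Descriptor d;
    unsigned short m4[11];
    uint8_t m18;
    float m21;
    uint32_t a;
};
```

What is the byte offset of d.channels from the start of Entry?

Descriptor: height at 0 (size 2, align 2) → ends 2; pad 2 to align 4 for channels; channels at 4 (size 4, align 4) → ends 8; pitch at 8 (size 4, align 4) → ends 12; stride at 12 (size 4, align 4) → ends 16; format at 16 (size 2, align 2) → ends 18; tail pad 2 to reach multiple of 4; total 20 bytes, alignment 4
m11 at 0 (size 2, align 2) → ends 2
m5 at 2 (size 1, align 1) → ends 3
pad 1 to align 2 for m12
m12 at 4 (size 2, align 2) → ends 6
pad 2 to align 8 for m1
m1 at 8 (size 8, align 8) → ends 16
d at 16 (size 20, align 4) → ends 36
within Descriptor: channels at 4
16 + 4 = 20

20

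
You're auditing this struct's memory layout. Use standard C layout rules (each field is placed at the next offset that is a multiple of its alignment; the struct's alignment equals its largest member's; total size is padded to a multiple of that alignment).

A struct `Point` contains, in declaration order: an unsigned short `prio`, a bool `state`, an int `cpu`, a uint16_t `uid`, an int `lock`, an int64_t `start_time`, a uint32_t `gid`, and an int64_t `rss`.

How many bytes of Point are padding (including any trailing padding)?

7

prio at 0 (size 2, align 2) → ends 2
state at 2 (size 1, align 1) → ends 3
pad 1 to align 4 for cpu
cpu at 4 (size 4, align 4) → ends 8
uid at 8 (size 2, align 2) → ends 10
pad 2 to align 4 for lock
lock at 12 (size 4, align 4) → ends 16
start_time at 16 (size 8, align 8) → ends 24
gid at 24 (size 4, align 4) → ends 28
pad 4 to align 8 for rss
rss at 32 (size 8, align 8) → ends 40
total 40 bytes, alignment 8
data bytes 33, size 40 → padding 7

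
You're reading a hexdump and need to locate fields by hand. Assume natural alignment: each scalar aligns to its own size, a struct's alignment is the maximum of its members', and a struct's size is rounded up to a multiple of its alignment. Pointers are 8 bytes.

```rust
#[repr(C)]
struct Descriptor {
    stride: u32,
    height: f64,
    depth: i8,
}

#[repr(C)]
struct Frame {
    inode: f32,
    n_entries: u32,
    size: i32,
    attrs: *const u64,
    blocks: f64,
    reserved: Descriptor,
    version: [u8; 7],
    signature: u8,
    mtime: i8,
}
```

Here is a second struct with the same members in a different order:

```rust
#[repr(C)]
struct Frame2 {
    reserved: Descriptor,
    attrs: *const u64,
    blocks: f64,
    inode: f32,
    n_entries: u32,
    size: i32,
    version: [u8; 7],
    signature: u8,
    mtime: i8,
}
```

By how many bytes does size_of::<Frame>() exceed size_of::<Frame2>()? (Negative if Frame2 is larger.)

Descriptor: @0: stride [4B, align 4] → 4; +4 pad (align 8); @8: height [8B, align 8] → 16; @16: depth [1B, align 1] → 17; +7 tail pad (align 8); size 24, align 8
@0: inode [4B, align 4] → 4
@4: n_entries [4B, align 4] → 8
@8: size [4B, align 4] → 12
+4 pad (align 8)
@16: attrs [8B, align 8] → 24
@24: blocks [8B, align 8] → 32
@32: reserved [24B, align 8] → 56
@56: version [7B, align 1] → 63
@63: signature [1B, align 1] → 64
@64: mtime [1B, align 1] → 65
+7 tail pad (align 8)
size 72, align 8
— Frame2 —
@0: reserved [24B, align 8] → 24
@24: attrs [8B, align 8] → 32
@32: blocks [8B, align 8] → 40
@40: inode [4B, align 4] → 44
@44: n_entries [4B, align 4] → 48
@48: size [4B, align 4] → 52
@52: version [7B, align 1] → 59
@59: signature [1B, align 1] → 60
@60: mtime [1B, align 1] → 61
+3 tail pad (align 8)
size 64, align 8
72 − 64 = 8

8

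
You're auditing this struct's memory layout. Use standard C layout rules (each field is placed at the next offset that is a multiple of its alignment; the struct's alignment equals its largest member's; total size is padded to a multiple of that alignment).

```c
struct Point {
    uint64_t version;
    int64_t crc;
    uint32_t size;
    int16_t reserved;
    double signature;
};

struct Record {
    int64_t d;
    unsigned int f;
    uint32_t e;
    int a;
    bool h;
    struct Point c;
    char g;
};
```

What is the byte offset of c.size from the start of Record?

Point: version at 0 (size 8, align 8) → ends 8; crc at 8 (size 8, align 8) → ends 16; size at 16 (size 4, align 4) → ends 20; reserved at 20 (size 2, align 2) → ends 22; pad 2 to align 8 for signature; signature at 24 (size 8, align 8) → ends 32; total 32 bytes, alignment 8
d at 0 (size 8, align 8) → ends 8
f at 8 (size 4, align 4) → ends 12
e at 12 (size 4, align 4) → ends 16
a at 16 (size 4, align 4) → ends 20
h at 20 (size 1, align 1) → ends 21
pad 3 to align 8 for c
c at 24 (size 32, align 8) → ends 56
within Point: size at 16
24 + 16 = 40

40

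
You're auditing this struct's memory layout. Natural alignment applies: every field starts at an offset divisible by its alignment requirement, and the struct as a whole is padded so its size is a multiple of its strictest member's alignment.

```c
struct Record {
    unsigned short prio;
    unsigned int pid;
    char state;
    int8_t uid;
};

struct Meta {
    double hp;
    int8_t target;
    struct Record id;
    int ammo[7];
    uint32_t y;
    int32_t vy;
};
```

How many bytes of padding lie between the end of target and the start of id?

Record: prio at 0 (size 2, align 2) → ends 2; pad 2 to align 4 for pid; pid at 4 (size 4, align 4) → ends 8; state at 8 (size 1, align 1) → ends 9; uid at 9 (size 1, align 1) → ends 10; tail pad 2 to reach multiple of 4; total 12 bytes, alignment 4
hp at 0 (size 8, align 8) → ends 8
target at 8 (size 1, align 1) → ends 9
pad 3 to align 4 for id
id at 12 (size 12, align 4) → ends 24

3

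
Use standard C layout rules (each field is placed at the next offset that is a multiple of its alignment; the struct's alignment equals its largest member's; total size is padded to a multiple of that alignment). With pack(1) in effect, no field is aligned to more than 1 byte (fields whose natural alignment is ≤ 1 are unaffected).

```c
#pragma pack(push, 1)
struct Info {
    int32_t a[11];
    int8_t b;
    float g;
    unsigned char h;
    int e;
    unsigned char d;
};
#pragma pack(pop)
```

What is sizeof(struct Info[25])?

1375

0..44  a  (44B, 1-aligned)
44..45  b  (1B, 1-aligned)
45..49  g  (4B, 1-aligned)
49..50  h  (1B, 1-aligned)
50..54  e  (4B, 1-aligned)
54..55  d  (1B, 1-aligned)
sizeof = 55, alignof = 1
array of 25: 25 × 55 = 1375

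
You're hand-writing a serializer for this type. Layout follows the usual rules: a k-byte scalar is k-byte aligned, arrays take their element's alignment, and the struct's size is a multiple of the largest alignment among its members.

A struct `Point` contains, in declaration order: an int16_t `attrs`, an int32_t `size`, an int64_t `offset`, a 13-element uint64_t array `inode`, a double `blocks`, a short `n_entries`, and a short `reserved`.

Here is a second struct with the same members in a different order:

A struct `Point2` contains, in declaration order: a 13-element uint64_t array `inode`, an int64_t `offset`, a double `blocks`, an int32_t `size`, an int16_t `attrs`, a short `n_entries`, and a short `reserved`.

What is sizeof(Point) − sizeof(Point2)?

@0: attrs [2B, align 2] → 2
+2 pad (align 4)
@4: size [4B, align 4] → 8
@8: offset [8B, align 8] → 16
@16: inode [104B, align 8] → 120
@120: blocks [8B, align 8] → 128
@128: n_entries [2B, align 2] → 130
@130: reserved [2B, align 2] → 132
+4 tail pad (align 8)
size 136, align 8
— Point2 —
@0: inode [104B, align 8] → 104
@104: offset [8B, align 8] → 112
@112: blocks [8B, align 8] → 120
@120: size [4B, align 4] → 124
@124: attrs [2B, align 2] → 126
@126: n_entries [2B, align 2] → 128
@128: reserved [2B, align 2] → 130
+6 tail pad (align 8)
size 136, align 8
136 − 136 = 0

0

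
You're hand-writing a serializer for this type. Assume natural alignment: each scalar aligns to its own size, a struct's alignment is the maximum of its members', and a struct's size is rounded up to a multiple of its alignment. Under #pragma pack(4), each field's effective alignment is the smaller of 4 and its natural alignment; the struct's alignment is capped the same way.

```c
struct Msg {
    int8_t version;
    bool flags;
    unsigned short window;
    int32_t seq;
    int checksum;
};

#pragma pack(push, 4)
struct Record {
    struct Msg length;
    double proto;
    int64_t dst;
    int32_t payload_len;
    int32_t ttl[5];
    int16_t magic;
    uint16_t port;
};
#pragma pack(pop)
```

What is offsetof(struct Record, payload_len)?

Msg: @0: version [1B, align 1] → 1; @1: flags [1B, align 1] → 2; @2: window [2B, align 2] → 4; @4: seq [4B, align 4] → 8; @8: checksum [4B, align 4] → 12; size 12, align 4
@0: length [12B, align 4] → 12
@12: proto [8B, align 4] → 20
@20: dst [8B, align 4] → 28
@28: payload_len [4B, align 4] → 32

28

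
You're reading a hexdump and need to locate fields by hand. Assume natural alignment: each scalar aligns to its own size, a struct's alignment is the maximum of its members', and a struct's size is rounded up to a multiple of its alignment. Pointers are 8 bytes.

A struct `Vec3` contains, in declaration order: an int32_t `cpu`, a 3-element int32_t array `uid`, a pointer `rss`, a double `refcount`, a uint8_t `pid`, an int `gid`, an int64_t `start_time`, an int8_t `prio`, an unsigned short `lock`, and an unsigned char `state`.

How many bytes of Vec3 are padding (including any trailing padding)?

7

@0: cpu [4B, align 4] → 4
@4: uid [12B, align 4] → 16
@16: rss [8B, align 8] → 24
@24: refcount [8B, align 8] → 32
@32: pid [1B, align 1] → 33
+3 pad (align 4)
@36: gid [4B, align 4] → 40
@40: start_time [8B, align 8] → 48
@48: prio [1B, align 1] → 49
+1 pad (align 2)
@50: lock [2B, align 2] → 52
@52: state [1B, align 1] → 53
+3 tail pad (align 8)
size 56, align 8
data bytes 49, size 56 → padding 7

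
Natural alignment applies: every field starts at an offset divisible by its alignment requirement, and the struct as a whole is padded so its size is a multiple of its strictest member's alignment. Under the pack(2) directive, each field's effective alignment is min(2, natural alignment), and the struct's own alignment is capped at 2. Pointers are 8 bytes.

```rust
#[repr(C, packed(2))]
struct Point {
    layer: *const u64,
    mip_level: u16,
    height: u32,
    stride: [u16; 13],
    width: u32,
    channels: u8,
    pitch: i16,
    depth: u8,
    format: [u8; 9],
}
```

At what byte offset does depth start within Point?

48

@0: layer [8B, align 2] → 8
@8: mip_level [2B, align 2] → 10
@10: height [4B, align 2] → 14
@14: stride [26B, align 2] → 40
@40: width [4B, align 2] → 44
@44: channels [1B, align 1] → 45
+1 pad (align 2)
@46: pitch [2B, align 2] → 48
@48: depth [1B, align 1] → 49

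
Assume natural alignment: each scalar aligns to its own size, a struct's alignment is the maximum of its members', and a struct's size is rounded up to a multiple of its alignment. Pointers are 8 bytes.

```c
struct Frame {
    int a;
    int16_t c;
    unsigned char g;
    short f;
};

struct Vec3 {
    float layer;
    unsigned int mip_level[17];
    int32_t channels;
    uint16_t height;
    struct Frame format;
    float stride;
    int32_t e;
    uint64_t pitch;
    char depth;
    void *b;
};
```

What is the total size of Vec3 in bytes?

128 bytes

Frame: @0: a [4B, align 4] → 4; @4: c [2B, align 2] → 6; @6: g [1B, align 1] → 7; +1 pad (align 2); @8: f [2B, align 2] → 10; +2 tail pad (align 4); size 12, align 4
@0: layer [4B, align 4] → 4
@4: mip_level [68B, align 4] → 72
@72: channels [4B, align 4] → 76
@76: height [2B, align 2] → 78
+2 pad (align 4)
@80: format [12B, align 4] → 92
@92: stride [4B, align 4] → 96
@96: e [4B, align 4] → 100
+4 pad (align 8)
@104: pitch [8B, align 8] → 112
@112: depth [1B, align 1] → 113
+7 pad (align 8)
@120: b [8B, align 8] → 128
size 128, align 8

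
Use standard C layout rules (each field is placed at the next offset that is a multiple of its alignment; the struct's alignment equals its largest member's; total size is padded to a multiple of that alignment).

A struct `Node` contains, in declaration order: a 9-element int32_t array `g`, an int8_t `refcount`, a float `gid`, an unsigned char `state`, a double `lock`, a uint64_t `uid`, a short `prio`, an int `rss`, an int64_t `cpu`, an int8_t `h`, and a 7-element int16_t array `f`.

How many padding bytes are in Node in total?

9

@0: g [36B, align 4] → 36
@36: refcount [1B, align 1] → 37
+3 pad (align 4)
@40: gid [4B, align 4] → 44
@44: state [1B, align 1] → 45
+3 pad (align 8)
@48: lock [8B, align 8] → 56
@56: uid [8B, align 8] → 64
@64: prio [2B, align 2] → 66
+2 pad (align 4)
@68: rss [4B, align 4] → 72
@72: cpu [8B, align 8] → 80
@80: h [1B, align 1] → 81
+1 pad (align 2)
@82: f [14B, align 2] → 96
size 96, align 8
data bytes 87, size 96 → padding 9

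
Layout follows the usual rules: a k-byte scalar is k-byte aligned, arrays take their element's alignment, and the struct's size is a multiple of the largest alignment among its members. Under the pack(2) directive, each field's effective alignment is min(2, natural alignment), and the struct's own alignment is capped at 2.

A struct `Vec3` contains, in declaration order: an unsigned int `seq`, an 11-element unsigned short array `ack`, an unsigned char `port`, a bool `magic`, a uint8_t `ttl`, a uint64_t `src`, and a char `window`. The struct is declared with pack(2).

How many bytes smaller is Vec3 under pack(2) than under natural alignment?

8

natural layout:
  @0: seq [4B, align 4] → 4
  @4: ack [22B, align 2] → 26
  @26: port [1B, align 1] → 27
  @27: magic [1B, align 1] → 28
  @28: ttl [1B, align 1] → 29
  +3 pad (align 8)
  @32: src [8B, align 8] → 40
  @40: window [1B, align 1] → 41
  +7 tail pad (align 8)
  size 48, align 8
packed(2) layout:
  @0: seq [4B, align 2] → 4
  @4: ack [22B, align 2] → 26
  @26: port [1B, align 1] → 27
  @27: magic [1B, align 1] → 28
  @28: ttl [1B, align 1] → 29
  +1 pad (align 2)
  @30: src [8B, align 2] → 38
  @38: window [1B, align 1] → 39
  +1 tail pad (align 2)
  size 40, align 2
48 − 40 = 8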